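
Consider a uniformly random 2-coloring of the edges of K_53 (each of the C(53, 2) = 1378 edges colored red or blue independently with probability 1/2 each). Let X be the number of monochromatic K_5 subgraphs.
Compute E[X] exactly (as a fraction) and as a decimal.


Let X = Σ_S X_S over the C(53, 5) = 2869685 subsets S of size 5, where X_S = 1 if the K_5 on S is monochromatic.
For a fixed S, the K_5 on S has C(5, 2) = 10 edges. P[all 10 edges red] = (1/2)^10, and likewise for blue, so P[monochromatic] = 2·(1/2)^10 = 2^{1 − 10} = 1/512.
Summing: E[X] = C(53, 5) · 2^{1 − 10} = 2869685 · 1/512 = 2869685/512.
Numerically: E[X] ≈ 5604.8535.

E[X] = C(53,5)·2^(1−C(5,2)) = 2869685/512 ≈ 5604.8535.


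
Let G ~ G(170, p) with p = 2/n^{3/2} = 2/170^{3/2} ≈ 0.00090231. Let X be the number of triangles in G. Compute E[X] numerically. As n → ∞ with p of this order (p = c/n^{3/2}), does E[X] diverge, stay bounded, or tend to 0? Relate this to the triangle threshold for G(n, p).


Number of potential triangles: C(170, 3) = 804440.
Each occurs with probability p³ ≈ (0.00090231)³ ≈ 7.3463200e-10.
By linearity: E[X] = C(170, 3)·p³ ≈ 804440 · 7.3463200e-10 ≈ 0.00059.
Since α = 3/2 > 1, p = c/n^{3/2} = o(1/n) is below the triangle threshold p ~ 1/n. Asymptotically E[X] ~ (c³/6)·n^{3(1−α)} = (2³/6)·n^{-1.5} → 0, so by Markov's inequality G has no triangles w.h.p.

E[X] ≈ 0.00059; in regime p = Θ(1/n^{3/2}) E[X] tends to 0 (below the triangle threshold p ~ 1/n).


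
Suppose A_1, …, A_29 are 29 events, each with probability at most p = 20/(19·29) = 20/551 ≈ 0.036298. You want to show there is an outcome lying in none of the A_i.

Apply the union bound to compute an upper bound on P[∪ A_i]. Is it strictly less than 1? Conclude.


Union bound: P[∪_{i=1}^{29} A_i] ≤ Σ_i P[A_i] ≤ 29·p = 29·(20/551) = 20/19.
Numerically: 20/19 ≈ 1.052632.
Is 20/19 < 1? NO.
Since the bound 20/19 is ≥ 1, the union bound is uninformative here; it does NOT by itself certify existence.

29·p = 20/19 ≈ 1.052632; existence NOT certified by the union bound.


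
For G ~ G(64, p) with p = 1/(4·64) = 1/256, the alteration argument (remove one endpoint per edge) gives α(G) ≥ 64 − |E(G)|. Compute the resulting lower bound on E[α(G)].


E[|E(G)|] = C(64, 2)·p = 2016 · (1/256) = 63/8.
E[α(G)] ≥ n − E[|E(G)|] = 64 − 63/8 = 449/8.
Numerically: ≈ 56.125.
(This is only a lower bound; the true E[α(G)] may be larger.)

E[α(G)] ≥ 449/8 ≈ 56.125.


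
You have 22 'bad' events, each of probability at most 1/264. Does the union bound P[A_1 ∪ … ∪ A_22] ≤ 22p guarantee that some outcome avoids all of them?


Union bound: P[∪_{i=1}^{22} A_i] ≤ Σ_i P[A_i] ≤ 22·p = 22·(1/264) = 1/12.
Numerically: 1/12 ≈ 0.083333.
Is 1/12 < 1? YES.
Since P[∪ A_i] ≤ 1/12 < 1, the complement has P[∩ A_i^c] ≥ 1 − 1/12 = 11/12 > 0, so some outcome avoids every A_i.

22·p = 1/12 ≈ 0.083333; existence CERTIFIED by the union bound.


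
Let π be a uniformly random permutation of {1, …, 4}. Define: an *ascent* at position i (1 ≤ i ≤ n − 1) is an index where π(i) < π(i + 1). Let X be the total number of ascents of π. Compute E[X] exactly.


Write X = Σ X_I over i = 1, …, 3, with X_I the indicator of one ascent.
There are 3 indicators.
For each fixed i, the pair (π(i), π(i+1)) is a uniformly random ordered pair of distinct values from {1, …, 4}; by symmetry P[π(i) < π(i+1)] = 1/2.
By linearity: E[X] = 3 · (1/2) = (4 − 1) · (1/2) = 3/2 ≈ 1.5000.

E[X] = 3/2 = 1.5000.


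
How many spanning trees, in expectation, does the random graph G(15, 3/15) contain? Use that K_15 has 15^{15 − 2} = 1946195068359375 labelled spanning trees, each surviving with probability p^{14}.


K_15 has 15^{15 − 2} = 1946195068359375 labelled spanning trees.
For each such spanning tree H, let X_H = 1 if all 14 edges of H are present in G. Then P[X_H = 1] = p^{14} = (1/5)^{14} = 1/6103515625.
By linearity: E[X] = Σ_H E[X_H] = 1946195068359375 · p^{14} = 1946195068359375 · 1/6103515625 = 1594323/5.
Numerically: E[X] ≈ 3.19e+05.

E[X] = 1946195068359375 · (1/5)^{14} = 1594323/5 ≈ 3.19e+05.


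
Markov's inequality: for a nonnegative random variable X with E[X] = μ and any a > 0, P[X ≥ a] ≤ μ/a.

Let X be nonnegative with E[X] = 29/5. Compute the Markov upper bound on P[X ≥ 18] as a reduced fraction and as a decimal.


μ = E[X] = 29/5, a = 18.
Markov: P[X ≥ 18] ≤ μ/a = (29/5)/18 = 29/90.
Numerically: ≈ 0.32222.
(Since a = 18 > μ = 5.80000, the bound 29/90 is < 1 and informative.)

P[X ≥ 18] ≤ 29/90 ≈ 0.32222.


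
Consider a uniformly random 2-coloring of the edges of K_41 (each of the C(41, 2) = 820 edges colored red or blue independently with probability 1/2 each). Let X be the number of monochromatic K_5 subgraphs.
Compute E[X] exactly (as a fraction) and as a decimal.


Let X = Σ_S X_S over the C(41, 5) = 749398 subsets S of size 5, where X_S = 1 if the K_5 on S is monochromatic.
For a fixed S, the K_5 on S has C(5, 2) = 10 edges. P[all 10 edges red] = (1/2)^10, and likewise for blue, so P[monochromatic] = 2·(1/2)^10 = 2^{1 − 10} = 1/512.
By linearity of expectation: E[X] = C(41, 5) · 2^{1 − 10} = 749398 · 1/512 = 374699/256.
Numerically: E[X] ≈ 1463.66797.

E[X] = C(41,5)·2^(1−C(5,2)) = 374699/256 ≈ 1463.66797.


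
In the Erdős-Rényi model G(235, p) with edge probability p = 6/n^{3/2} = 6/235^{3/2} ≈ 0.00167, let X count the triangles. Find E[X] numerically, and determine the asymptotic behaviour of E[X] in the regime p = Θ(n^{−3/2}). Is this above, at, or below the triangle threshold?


Number of potential triangles: C(235, 3) = 2135445.
Each occurs with probability p³ ≈ (0.00167)³ ≈ 4.62007e-09.
By linearity: E[X] = C(235, 3)·p³ ≈ 2135445 · 4.62007e-09 ≈ 0.010.
Since α = 3/2 > 1, p = c/n^{3/2} = o(1/n) is below the triangle threshold p ~ 1/n. Asymptotically E[X] ~ (c³/6)·n^{3(1−α)} = (6³/6)·n^{-1.5} → 0, so by Markov's inequality G has no triangles w.h.p.

E[X] ≈ 0.010; in regime p = Θ(1/n^{3/2}) E[X] tends to 0 (below the triangle threshold p ~ 1/n).


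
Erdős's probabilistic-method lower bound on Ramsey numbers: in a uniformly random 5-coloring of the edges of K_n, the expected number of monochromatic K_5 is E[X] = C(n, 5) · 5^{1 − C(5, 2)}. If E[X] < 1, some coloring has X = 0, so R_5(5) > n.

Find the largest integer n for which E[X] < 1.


We need C(n, 5) · 5^{1 − 10} < 1, i.e. C(n, 5) < 5^{10 − 1} = 1953125.
Check values of n near the boundary:
  n = 44: C(44, 5) = 1086008; 1086008 < 1953125? YES
  n = 45: C(45, 5) = 1221759; 1221759 < 1953125? YES
  n = 46: C(46, 5) = 1370754; 1370754 < 1953125? YES
  n = 47: C(47, 5) = 1533939; 1533939 < 1953125? YES
  n = 48: C(48, 5) = 1712304; 1712304 < 1953125? YES
  n = 49: C(49, 5) = 1906884; 1906884 < 1953125? YES
  n = 50: C(50, 5) = 2118760; 2118760 < 1953125? NO
The largest n with C(n, 5) < 1953125 is n = 49 (where E[X] = 1906884/1953125 ≈ 0.9763246). Hence R_5(5) > 49, i.e. R_5(5) ≥ 50.

Largest n = 49; hence R_5(5) > 49.


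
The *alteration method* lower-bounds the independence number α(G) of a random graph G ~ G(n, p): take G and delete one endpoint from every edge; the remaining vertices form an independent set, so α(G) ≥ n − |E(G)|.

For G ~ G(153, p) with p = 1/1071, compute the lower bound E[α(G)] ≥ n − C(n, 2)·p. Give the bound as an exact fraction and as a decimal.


E[|E(G)|] = C(153, 2)·p = 11628 · (1/1071) = 76/7.
E[α(G)] ≥ n − E[|E(G)|] = 153 − 76/7 = 995/7.
Numerically: ≈ 142.1429.
(This is only a lower bound; the true E[α(G)] may be larger.)

E[α(G)] ≥ 995/7 ≈ 142.1429.


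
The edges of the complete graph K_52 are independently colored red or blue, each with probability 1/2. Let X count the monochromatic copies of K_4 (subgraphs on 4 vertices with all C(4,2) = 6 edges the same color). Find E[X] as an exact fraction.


Let X = Σ_S X_S over the C(52, 4) = 270725 subsets S of size 4, where X_S = 1 if the K_4 on S is monochromatic.
For a fixed S, the K_4 on S has C(4, 2) = 6 edges. P[all 6 edges red] = (1/2)^6, and likewise for blue, so P[monochromatic] = 2·(1/2)^6 = 2^{1 − 6} = 1/32.
Summing: E[X] = C(52, 4) · 2^{1 − 6} = 270725 · 1/32 = 270725/32.
Numerically: E[X] ≈ 8460.1562.

E[X] = C(52,4)·2^(1−C(4,2)) = 270725/32 ≈ 8460.1562.


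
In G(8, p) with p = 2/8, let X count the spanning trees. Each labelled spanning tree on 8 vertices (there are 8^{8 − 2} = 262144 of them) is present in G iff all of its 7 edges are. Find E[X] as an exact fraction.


K_8 has 8^{8 − 2} = 262144 labelled spanning trees.
For each such spanning tree H, let X_H = 1 if all 7 edges of H are present in G. Then P[X_H = 1] = p^{7} = (1/4)^{7} = 1/16384.
By linearity: E[X] = Σ_H E[X_H] = 262144 · p^{7} = 262144 · 1/16384 = 16.
Numerically: E[X] ≈ 16.

E[X] = 262144 · (1/4)^{7} = 16 ≈ 16.


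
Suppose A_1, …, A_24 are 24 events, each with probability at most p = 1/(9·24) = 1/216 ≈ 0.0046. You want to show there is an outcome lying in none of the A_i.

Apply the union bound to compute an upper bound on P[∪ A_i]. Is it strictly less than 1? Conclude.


Union bound: P[∪_{i=1}^{24} A_i] ≤ Σ_i P[A_i] ≤ 24·p = 24·(1/216) = 1/9.
Numerically: 1/9 ≈ 0.1111.
Is 1/9 < 1? YES.
Since P[∪ A_i] ≤ 1/9 < 1, the complement has P[∩ A_i^c] ≥ 1 − 1/9 = 8/9 > 0, so some outcome avoids every A_i.

24·p = 1/9 ≈ 0.1111; existence CERTIFIED by the union bound.


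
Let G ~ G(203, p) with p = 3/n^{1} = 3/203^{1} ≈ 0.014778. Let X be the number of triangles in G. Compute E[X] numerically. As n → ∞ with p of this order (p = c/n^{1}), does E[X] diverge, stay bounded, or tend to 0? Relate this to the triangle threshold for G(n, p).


Number of potential triangles: C(203, 3) = 1373701.
Each occurs with probability p³ ≈ (0.014778)³ ≈ 3.2275699e-06.
By linearity: E[X] = C(203, 3)·p³ ≈ 1373701 · 3.2275699e-06 ≈ 4.43372.
Here α = 1, so p = 3/n is exactly at the triangle threshold p ~ 1/n. Asymptotically E[X] → c³/6 = 3³/6 = 9/2 ≈ 4.50000, a bounded constant. In this regime the triangle count is asymptotically Poisson(c³/6).

E[X] ≈ 4.43372; in regime p = Θ(1/n^{1}) E[X] stays bounded (at the triangle threshold p ~ 1/n).


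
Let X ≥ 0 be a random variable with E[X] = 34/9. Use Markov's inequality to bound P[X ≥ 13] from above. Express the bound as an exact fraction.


μ = E[X] = 34/9, a = 13.
Markov: P[X ≥ 13] ≤ μ/a = (34/9)/13 = 34/117.
Numerically: ≈ 0.29060.
(Since a = 13 > μ = 3.77778, the bound 34/117 is < 1 and informative.)

P[X ≥ 13] ≤ 34/117 ≈ 0.29060.


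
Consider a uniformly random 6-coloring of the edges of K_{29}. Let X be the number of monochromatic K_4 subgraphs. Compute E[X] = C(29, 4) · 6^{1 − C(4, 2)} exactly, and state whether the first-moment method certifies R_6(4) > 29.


E[X] = C(29, 4) · 6^{1 − 6} = 23751 · 6^{−5} = 23751/7776.
As a reduced fraction: E[X] = 2639/864 ≈ 3.0543981.
Is E[X] < 1? NO.
Since E[X] ≥ 1, the first-moment bound is inconclusive at n = 29; it does NOT by itself certify R_6(4) > 29.

E[X] = 2639/864 ≈ 3.0543981; E[X] ≥ 1; first-moment method inconclusive here.


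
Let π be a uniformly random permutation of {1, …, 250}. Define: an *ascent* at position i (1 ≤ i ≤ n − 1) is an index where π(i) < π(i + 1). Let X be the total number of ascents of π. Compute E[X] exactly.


Write X = Σ X_I over i = 1, …, 249, with X_I the indicator of one ascent.
There are 249 indicators.
For each fixed i, the pair (π(i), π(i+1)) is a uniformly random ordered pair of distinct values from {1, …, 250}; by symmetry P[π(i) < π(i+1)] = 1/2.
By linearity: E[X] = 249 · (1/2) = (250 − 1) · (1/2) = 249/2 ≈ 124.5000.

E[X] = 249/2 = 124.5000.


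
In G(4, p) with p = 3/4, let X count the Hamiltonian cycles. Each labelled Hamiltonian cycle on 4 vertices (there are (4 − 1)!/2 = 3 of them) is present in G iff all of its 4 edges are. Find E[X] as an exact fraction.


K_4 has (4 − 1)!/2 = 3 labelled Hamiltonian cycles.
For each such Hamiltonian cycle H, let X_H = 1 if all 4 edges of H are present in G. Then P[X_H = 1] = p^{4} = (3/4)^{4} = 81/256.
By linearity of expectation: E[X] = Σ_H E[X_H] = 3 · p^{4} = 3 · 81/256 = 243/256.
Numerically: E[X] ≈ 0.94922.

E[X] = 3 · (3/4)^{4} = 243/256 ≈ 0.94922.


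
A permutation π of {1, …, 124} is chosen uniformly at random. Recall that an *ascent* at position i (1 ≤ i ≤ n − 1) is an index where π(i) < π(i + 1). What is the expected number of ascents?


Write X = Σ X_I over i = 1, …, 123, with X_I the indicator of one ascent.
There are 123 indicators.
For each fixed i, the pair (π(i), π(i+1)) is a uniformly random ordered pair of distinct values from {1, …, 124}; by symmetry P[π(i) < π(i+1)] = 1/2.
By linearity: E[X] = 123 · (1/2) = (124 − 1) · (1/2) = 123/2 ≈ 61.5000.

E[X] = 123/2 = 61.5000.


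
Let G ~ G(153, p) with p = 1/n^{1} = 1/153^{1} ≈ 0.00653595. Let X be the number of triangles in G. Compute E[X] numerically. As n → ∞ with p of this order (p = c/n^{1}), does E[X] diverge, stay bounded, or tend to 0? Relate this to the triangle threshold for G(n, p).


Number of potential triangles: C(153, 3) = 585276.
Each occurs with probability p³ ≈ (0.00653595)³ ≈ 2.79206618e-07.
By linearity: E[X] = C(153, 3)·p³ ≈ 585276 · 2.79206618e-07 ≈ 0.163413.
Here α = 1, so p = 1/n is exactly at the triangle threshold p ~ 1/n. Asymptotically E[X] → c³/6 = 1³/6 = 1/6 ≈ 0.166667, a bounded constant. In this regime the triangle count is asymptotically Poisson(c³/6).

E[X] ≈ 0.163413; in regime p = Θ(1/n^{1}) E[X] stays bounded (at the triangle threshold p ~ 1/n).


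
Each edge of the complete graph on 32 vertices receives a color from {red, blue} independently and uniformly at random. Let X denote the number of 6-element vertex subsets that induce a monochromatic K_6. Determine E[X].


Let X = Σ_S X_S over the C(32, 6) = 906192 subsets S of size 6, where X_S = 1 if the K_6 on S is monochromatic.
For a fixed S, the K_6 on S has C(6, 2) = 15 edges. P[all 15 edges red] = (1/2)^15, and likewise for blue, so P[monochromatic] = 2·(1/2)^15 = 2^{1 − 15} = 1/16384.
Summing: E[X] = C(32, 6) · 2^{1 − 15} = 906192 · 1/16384 = 56637/1024.
Numerically: E[X] ≈ 55.30957.

E[X] = C(32,6)·2^(1−C(6,2)) = 56637/1024 ≈ 55.30957.


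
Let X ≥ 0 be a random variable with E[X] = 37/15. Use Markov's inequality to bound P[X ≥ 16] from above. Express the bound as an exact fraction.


μ = E[X] = 37/15, a = 16.
Markov: P[X ≥ 16] ≤ μ/a = (37/15)/16 = 37/240.
Numerically: ≈ 0.154.
(Since a = 16 > μ = 2.467, the bound 37/240 is < 1 and informative.)

P[X ≥ 16] ≤ 37/240 ≈ 0.154.


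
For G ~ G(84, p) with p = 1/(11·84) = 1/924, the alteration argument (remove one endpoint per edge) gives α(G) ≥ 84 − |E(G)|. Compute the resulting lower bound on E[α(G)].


E[|E(G)|] = C(84, 2)·p = 3486 · (1/924) = 83/22.
E[α(G)] ≥ n − E[|E(G)|] = 84 − 83/22 = 1765/22.
Numerically: ≈ 80.227.
(This is only a lower bound; the true E[α(G)] may be larger.)

E[α(G)] ≥ 1765/22 ≈ 80.227.


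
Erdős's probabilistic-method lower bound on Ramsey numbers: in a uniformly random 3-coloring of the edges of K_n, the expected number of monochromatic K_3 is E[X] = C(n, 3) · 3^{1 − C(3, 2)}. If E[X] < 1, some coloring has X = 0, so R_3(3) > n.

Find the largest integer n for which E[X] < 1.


We need C(n, 3) · 3^{1 − 3} < 1, i.e. C(n, 3) < 3^{3 − 1} = 9.
Check values of n near the boundary:
  n = 3: C(3, 3) = 1; 1 < 9? YES
  n = 4: C(4, 3) = 4; 4 < 9? YES
  n = 5: C(5, 3) = 10; 10 < 9? NO
The largest n with C(n, 3) < 9 is n = 4 (where E[X] = 4/9 ≈ 0.4444444). Hence R_3(3) > 4, i.e. R_3(3) ≥ 5.

Largest n = 4; hence R_3(3) > 4.


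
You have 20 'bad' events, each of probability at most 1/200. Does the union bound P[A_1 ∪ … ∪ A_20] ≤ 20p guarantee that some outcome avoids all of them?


Union bound: P[∪_{i=1}^{20} A_i] ≤ Σ_i P[A_i] ≤ 20·p = 20·(1/200) = 1/10.
Numerically: 1/10 ≈ 0.1000.
Is 1/10 < 1? YES.
Since P[∪ A_i] ≤ 1/10 < 1, the complement has P[∩ A_i^c] ≥ 1 − 1/10 = 9/10 > 0, so some outcome avoids every A_i.

20·p = 1/10 ≈ 0.1000; existence CERTIFIED by the union bound.


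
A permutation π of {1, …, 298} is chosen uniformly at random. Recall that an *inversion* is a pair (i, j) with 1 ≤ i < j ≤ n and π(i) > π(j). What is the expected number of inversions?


Write X = Σ X_I over the C(298, 2) = 44253 pairs i < j, with X_I the indicator of one inversion.
There are 44253 indicators.
For each fixed pair i < j, the values π(i) and π(j) are two distinct elements of {1, …, 298} in uniformly random order; by symmetry P[π(i) > π(j)] = 1/2.
By linearity: E[X] = 44253 · (1/2) = C(298, 2) · (1/2) = 44253/2 = 44253/2 ≈ 22126.5000.

E[X] = 44253/2 = 22126.5000.


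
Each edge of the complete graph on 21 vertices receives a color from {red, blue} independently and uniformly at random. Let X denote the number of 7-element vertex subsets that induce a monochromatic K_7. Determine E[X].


Let X = Σ_S X_S over the C(21, 7) = 116280 subsets S of size 7, where X_S = 1 if the K_7 on S is monochromatic.
For a fixed S, the K_7 on S has C(7, 2) = 21 edges. P[all 21 edges red] = (1/2)^21, and likewise for blue, so P[monochromatic] = 2·(1/2)^21 = 2^{1 − 21} = 1/1048576.
By linearity: E[X] = C(21, 7) · 2^{1 − 21} = 116280 · 1/1048576 = 14535/131072.
Numerically: E[X] ≈ 0.1109.

E[X] = C(21,7)·2^(1−C(7,2)) = 14535/131072 ≈ 0.1109.


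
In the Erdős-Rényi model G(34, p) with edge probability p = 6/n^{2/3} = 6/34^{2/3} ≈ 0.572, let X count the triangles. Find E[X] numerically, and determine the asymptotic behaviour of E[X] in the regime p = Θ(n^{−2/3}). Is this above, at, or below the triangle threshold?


Number of potential triangles: C(34, 3) = 5984.
Each occurs with probability p³ ≈ (0.572)³ ≈ 1.86851e-01.
By linearity: E[X] = C(34, 3)·p³ ≈ 5984 · 1.86851e-01 ≈ 1118.118.
Since α = 2/3 < 1, p = c/n^{2/3} ≫ 1/n is above the triangle threshold p ~ 1/n. Asymptotically E[X] ~ (c³/6)·n^{3(1−α)} = (6³/6)·n^{1} → ∞; triangles are abundant w.h.p.

E[X] ≈ 1118.118; in regime p = Θ(1/n^{2/3}) E[X] diverges (above the triangle threshold p ~ 1/n).


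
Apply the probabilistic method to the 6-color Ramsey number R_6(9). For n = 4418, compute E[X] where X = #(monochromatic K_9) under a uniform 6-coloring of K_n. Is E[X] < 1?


E[X] = C(4418, 9) · 6^{1 − 36} = 1752779389572095347587475120 · 6^{−35} = 1752779389572095347587475120/1719070799748422591028658176.
As a reduced fraction: E[X] = 109548711848255959224217195/107441924984276411939291136 ≈ 1.019609.
Is E[X] < 1? NO.
Since E[X] ≥ 1, the first-moment bound is inconclusive at n = 4418; it does NOT by itself certify R_6(9) > 4418.

E[X] = 109548711848255959224217195/107441924984276411939291136 ≈ 1.019609; E[X] ≥ 1; first-moment method inconclusive here.


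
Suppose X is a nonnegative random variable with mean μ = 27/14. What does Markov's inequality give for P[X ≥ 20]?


μ = E[X] = 27/14, a = 20.
Markov: P[X ≥ 20] ≤ μ/a = (27/14)/20 = 27/280.
Numerically: ≈ 0.0964.
(Since a = 20 > μ = 1.9286, the bound 27/280 is < 1 and informative.)

P[X ≥ 20] ≤ 27/280 ≈ 0.0964.


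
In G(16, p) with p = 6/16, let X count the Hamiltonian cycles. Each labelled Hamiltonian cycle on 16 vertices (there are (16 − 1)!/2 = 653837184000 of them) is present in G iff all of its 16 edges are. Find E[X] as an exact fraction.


K_16 has (16 − 1)!/2 = 653837184000 labelled Hamiltonian cycles.
For each such Hamiltonian cycle H, let X_H = 1 if all 16 edges of H are present in G. Then P[X_H = 1] = p^{16} = (3/8)^{16} = 43046721/281474976710656.
Summing the indicators: E[X] = Σ_H E[X_H] = 653837184000 · p^{16} = 653837184000 · 43046721/281474976710656 = 27485885585032875/274877906944.
Numerically: E[X] ≈ 1e+05.

E[X] = 653837184000 · (3/8)^{16} = 27485885585032875/274877906944 ≈ 1e+05.


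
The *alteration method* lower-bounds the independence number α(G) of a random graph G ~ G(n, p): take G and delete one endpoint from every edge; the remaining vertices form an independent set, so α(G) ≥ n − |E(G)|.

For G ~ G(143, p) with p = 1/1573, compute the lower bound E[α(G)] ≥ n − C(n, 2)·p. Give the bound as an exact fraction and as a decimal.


E[|E(G)|] = C(143, 2)·p = 10153 · (1/1573) = 71/11.
E[α(G)] ≥ n − E[|E(G)|] = 143 − 71/11 = 1502/11.
Numerically: ≈ 136.545.
(This is only a lower bound; the true E[α(G)] may be larger.)

E[α(G)] ≥ 1502/11 ≈ 136.545.


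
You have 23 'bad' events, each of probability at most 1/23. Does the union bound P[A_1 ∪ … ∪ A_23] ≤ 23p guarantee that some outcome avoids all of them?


Union bound: P[∪_{i=1}^{23} A_i] ≤ Σ_i P[A_i] ≤ 23·p = 23·(1/23) = 1.
Numerically: 1 ≈ 1.000.
Is 1 < 1? NO.
Since the bound 1 is ≥ 1, the union bound is uninformative here; it does NOT by itself certify existence.

23·p = 1 ≈ 1.000; existence NOT certified by the union bound.


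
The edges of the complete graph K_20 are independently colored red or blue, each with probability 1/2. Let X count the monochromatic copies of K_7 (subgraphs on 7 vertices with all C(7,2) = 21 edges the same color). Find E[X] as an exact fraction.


Let X = Σ_S X_S over the C(20, 7) = 77520 subsets S of size 7, where X_S = 1 if the K_7 on S is monochromatic.
For a fixed S, the K_7 on S has C(7, 2) = 21 edges. P[all 21 edges red] = (1/2)^21, and likewise for blue, so P[monochromatic] = 2·(1/2)^21 = 2^{1 − 21} = 1/1048576.
By linearity: E[X] = C(20, 7) · 2^{1 − 21} = 77520 · 1/1048576 = 4845/65536.
Numerically: E[X] ≈ 0.073929.

E[X] = C(20,7)·2^(1−C(7,2)) = 4845/65536 ≈ 0.073929.


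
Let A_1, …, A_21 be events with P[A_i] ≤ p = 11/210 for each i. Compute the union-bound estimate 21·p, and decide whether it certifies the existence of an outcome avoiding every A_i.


Union bound: P[∪_{i=1}^{21} A_i] ≤ Σ_i P[A_i] ≤ 21·p = 21·(11/210) = 11/10.
Numerically: 11/10 ≈ 1.10000.
Is 11/10 < 1? NO.
Since the bound 11/10 is ≥ 1, the union bound is uninformative here; it does NOT by itself certify existence.

21·p = 11/10 ≈ 1.10000; existence NOT certified by the union bound.


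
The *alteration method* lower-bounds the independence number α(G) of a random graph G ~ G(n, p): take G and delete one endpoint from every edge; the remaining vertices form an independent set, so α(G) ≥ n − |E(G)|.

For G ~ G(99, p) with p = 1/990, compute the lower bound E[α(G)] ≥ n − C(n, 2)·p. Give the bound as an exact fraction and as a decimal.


E[|E(G)|] = C(99, 2)·p = 4851 · (1/990) = 49/10.
E[α(G)] ≥ n − E[|E(G)|] = 99 − 49/10 = 941/10.
Numerically: ≈ 94.10000.
(This is only a lower bound; the true E[α(G)] may be larger.)

E[α(G)] ≥ 941/10 ≈ 94.10000.


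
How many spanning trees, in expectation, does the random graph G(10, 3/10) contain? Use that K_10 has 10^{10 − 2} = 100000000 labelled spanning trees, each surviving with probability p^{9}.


K_10 has 10^{10 − 2} = 100000000 labelled spanning trees.
For each such spanning tree H, let X_H = 1 if all 9 edges of H are present in G. Then P[X_H = 1] = p^{9} = (3/10)^{9} = 19683/1000000000.
By linearity of expectation: E[X] = Σ_H E[X_H] = 100000000 · p^{9} = 100000000 · 19683/1000000000 = 19683/10.
Numerically: E[X] ≈ 1968.3.

E[X] = 100000000 · (3/10)^{9} = 19683/10 ≈ 1968.3.


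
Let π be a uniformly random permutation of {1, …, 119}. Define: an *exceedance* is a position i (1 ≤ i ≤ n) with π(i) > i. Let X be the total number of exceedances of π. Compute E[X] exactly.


Write X = Σ_{i=1}^{119} X_i, where X_i = 1_{π(i) > i}.
For each fixed i, π(i) is uniform over {1, …, 119} (marginal of a uniform permutation), so P[π(i) > i] = (n − i)/n. Summing: Σ_{i=1}^{119} (n − i)/n = (0 + 1 + … + 118)/119 = 119(119 − 1)/(2·119) = (119 − 1)/2.
Hence E[X] = Σ_{i=1}^{119} (119 − i)/119 = 59 ≈ 59.00000.

E[X] = 59 = 59.00000.


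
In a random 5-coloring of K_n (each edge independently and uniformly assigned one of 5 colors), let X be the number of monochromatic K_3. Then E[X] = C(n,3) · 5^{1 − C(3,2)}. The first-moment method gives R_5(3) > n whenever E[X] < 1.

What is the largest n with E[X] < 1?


We need C(n, 3) · 5^{1 − 3} < 1, i.e. C(n, 3) < 5^{3 − 1} = 25.
Check values of n near the boundary:
  n = 3: C(3, 3) = 1; 1 < 25? YES
  n = 4: C(4, 3) = 4; 4 < 25? YES
  n = 5: C(5, 3) = 10; 10 < 25? YES
  n = 6: C(6, 3) = 20; 20 < 25? YES
  n = 7: C(7, 3) = 35; 35 < 25? NO
The largest n with C(n, 3) < 25 is n = 6 (where E[X] = 4/5 ≈ 0.800000). Hence R_5(3) > 6, i.e. R_5(3) ≥ 7.

Largest n = 6; hence R_5(3) > 6.


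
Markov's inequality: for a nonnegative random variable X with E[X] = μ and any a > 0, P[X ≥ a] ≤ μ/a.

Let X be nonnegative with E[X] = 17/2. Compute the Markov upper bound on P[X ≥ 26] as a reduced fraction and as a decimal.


μ = E[X] = 17/2, a = 26.
Markov: P[X ≥ 26] ≤ μ/a = (17/2)/26 = 17/52.
Numerically: ≈ 0.326923.
(Since a = 26 > μ = 8.500000, the bound 17/52 is < 1 and informative.)

P[X ≥ 26] ≤ 17/52 ≈ 0.326923.


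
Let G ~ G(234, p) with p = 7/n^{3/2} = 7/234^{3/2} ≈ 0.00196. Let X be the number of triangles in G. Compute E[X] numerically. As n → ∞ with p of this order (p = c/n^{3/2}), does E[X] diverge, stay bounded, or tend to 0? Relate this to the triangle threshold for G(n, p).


Number of potential triangles: C(234, 3) = 2108184.
Each occurs with probability p³ ≈ (0.00196)³ ≈ 7.47864e-09.
By linearity: E[X] = C(234, 3)·p³ ≈ 2108184 · 7.47864e-09 ≈ 0.016.
Since α = 3/2 > 1, p = c/n^{3/2} = o(1/n) is below the triangle threshold p ~ 1/n. Asymptotically E[X] ~ (c³/6)·n^{3(1−α)} = (7³/6)·n^{-1.5} → 0, so by Markov's inequality G has no triangles w.h.p.

E[X] ≈ 0.016; in regime p = Θ(1/n^{3/2}) E[X] tends to 0 (below the triangle threshold p ~ 1/n).


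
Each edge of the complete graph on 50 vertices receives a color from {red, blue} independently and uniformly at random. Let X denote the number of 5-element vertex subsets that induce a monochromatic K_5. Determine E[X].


Let X = Σ_S X_S over the C(50, 5) = 2118760 subsets S of size 5, where X_S = 1 if the K_5 on S is monochromatic.
For a fixed S, the K_5 on S has C(5, 2) = 10 edges. P[all 10 edges red] = (1/2)^10, and likewise for blue, so P[monochromatic] = 2·(1/2)^10 = 2^{1 − 10} = 1/512.
By linearity of expectation: E[X] = C(50, 5) · 2^{1 − 10} = 2118760 · 1/512 = 264845/64.
Numerically: E[X] ≈ 4138.203125.

E[X] = C(50,5)·2^(1−C(5,2)) = 264845/64 ≈ 4138.203125.


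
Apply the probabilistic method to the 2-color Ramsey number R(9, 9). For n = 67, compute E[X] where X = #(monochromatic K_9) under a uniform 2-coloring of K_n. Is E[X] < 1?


E[X] = C(67, 9) · 2^{1 − 36} = 42757703560 · 2^{−35} = 42757703560/34359738368.
As a reduced fraction: E[X] = 5344712945/4294967296 ≈ 1.24441.
Is E[X] < 1? NO.
Since E[X] ≥ 1, the first-moment bound is inconclusive at n = 67; it does NOT by itself certify R(9, 9) > 67.

E[X] = 5344712945/4294967296 ≈ 1.24441; E[X] ≥ 1; first-moment method inconclusive here.


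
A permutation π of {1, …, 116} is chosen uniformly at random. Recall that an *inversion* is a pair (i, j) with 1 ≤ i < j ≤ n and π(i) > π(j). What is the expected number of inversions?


Write X = Σ X_I over the C(116, 2) = 6670 pairs i < j, with X_I the indicator of one inversion.
There are 6670 indicators.
For each fixed pair i < j, the values π(i) and π(j) are two distinct elements of {1, …, 116} in uniformly random order; by symmetry P[π(i) > π(j)] = 1/2.
By linearity: E[X] = 6670 · (1/2) = C(116, 2) · (1/2) = 6670/2 = 3335 ≈ 3335.000000.

E[X] = 3335 = 3335.000000.


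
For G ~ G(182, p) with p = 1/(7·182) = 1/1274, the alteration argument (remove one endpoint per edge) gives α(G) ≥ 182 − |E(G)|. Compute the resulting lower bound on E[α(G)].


E[|E(G)|] = C(182, 2)·p = 16471 · (1/1274) = 181/14.
E[α(G)] ≥ n − E[|E(G)|] = 182 − 181/14 = 2367/14.
Numerically: ≈ 169.071.
(This is only a lower bound; the true E[α(G)] may be larger.)

E[α(G)] ≥ 2367/14 ≈ 169.071.


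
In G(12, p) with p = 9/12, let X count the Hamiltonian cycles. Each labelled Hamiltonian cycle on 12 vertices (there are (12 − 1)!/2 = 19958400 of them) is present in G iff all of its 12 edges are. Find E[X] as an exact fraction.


K_12 has (12 − 1)!/2 = 19958400 labelled Hamiltonian cycles.
For each such Hamiltonian cycle H, let X_H = 1 if all 12 edges of H are present in G. Then P[X_H = 1] = p^{12} = (3/4)^{12} = 531441/16777216.
By linearity of expectation: E[X] = Σ_H E[X_H] = 19958400 · p^{12} = 19958400 · 531441/16777216 = 82864937925/131072.
Numerically: E[X] ≈ 6.322e+05.

E[X] = 19958400 · (3/4)^{12} = 82864937925/131072 ≈ 6.322e+05.


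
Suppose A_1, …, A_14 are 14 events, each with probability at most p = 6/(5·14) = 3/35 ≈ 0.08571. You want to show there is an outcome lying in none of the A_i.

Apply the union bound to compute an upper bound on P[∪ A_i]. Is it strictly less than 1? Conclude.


Union bound: P[∪_{i=1}^{14} A_i] ≤ Σ_i P[A_i] ≤ 14·p = 14·(3/35) = 6/5.
Numerically: 6/5 ≈ 1.20000.
Is 6/5 < 1? NO.
Since the bound 6/5 is ≥ 1, the union bound is uninformative here; it does NOT by itself certify existence.

14·p = 6/5 ≈ 1.20000; existence NOT certified by the union bound.


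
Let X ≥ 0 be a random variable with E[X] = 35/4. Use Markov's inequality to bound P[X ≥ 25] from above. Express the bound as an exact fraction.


μ = E[X] = 35/4, a = 25.
Markov: P[X ≥ 25] ≤ μ/a = (35/4)/25 = 7/20.
Numerically: ≈ 0.350000.
(Since a = 25 > μ = 8.750000, the bound 7/20 is < 1 and informative.)

P[X ≥ 25] ≤ 7/20 ≈ 0.350000.


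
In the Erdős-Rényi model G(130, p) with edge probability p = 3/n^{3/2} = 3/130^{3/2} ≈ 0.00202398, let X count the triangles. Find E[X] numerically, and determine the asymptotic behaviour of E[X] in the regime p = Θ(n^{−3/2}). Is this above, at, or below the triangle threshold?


Number of potential triangles: C(130, 3) = 357760.
Each occurs with probability p³ ≈ (0.00202398)³ ≈ 8.29122458e-09.
By linearity: E[X] = C(130, 3)·p³ ≈ 357760 · 8.29122458e-09 ≈ 0.002966.
Since α = 3/2 > 1, p = c/n^{3/2} = o(1/n) is below the triangle threshold p ~ 1/n. Asymptotically E[X] ~ (c³/6)·n^{3(1−α)} = (3³/6)·n^{-1.5} → 0, so by Markov's inequality G has no triangles w.h.p.

E[X] ≈ 0.002966; in regime p = Θ(1/n^{3/2}) E[X] tends to 0 (below the triangle threshold p ~ 1/n).


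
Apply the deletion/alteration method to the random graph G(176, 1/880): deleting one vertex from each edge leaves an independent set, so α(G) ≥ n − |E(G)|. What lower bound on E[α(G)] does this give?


E[|E(G)|] = C(176, 2)·p = 15400 · (1/880) = 35/2.
E[α(G)] ≥ n − E[|E(G)|] = 176 − 35/2 = 317/2.
Numerically: ≈ 158.50000.
(This is only a lower bound; the true E[α(G)] may be larger.)

E[α(G)] ≥ 317/2 ≈ 158.50000.


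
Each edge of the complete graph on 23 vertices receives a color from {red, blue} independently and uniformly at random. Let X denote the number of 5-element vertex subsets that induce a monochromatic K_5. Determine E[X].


Let X = Σ_S X_S over the C(23, 5) = 33649 subsets S of size 5, where X_S = 1 if the K_5 on S is monochromatic.
For a fixed S, the K_5 on S has C(5, 2) = 10 edges. P[all 10 edges red] = (1/2)^10, and likewise for blue, so P[monochromatic] = 2·(1/2)^10 = 2^{1 − 10} = 1/512.
By linearity: E[X] = C(23, 5) · 2^{1 − 10} = 33649 · 1/512 = 33649/512.
Numerically: E[X] ≈ 65.7207.

E[X] = C(23,5)·2^(1−C(5,2)) = 33649/512 ≈ 65.7207.


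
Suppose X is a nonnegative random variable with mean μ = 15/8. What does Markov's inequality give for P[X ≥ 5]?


μ = E[X] = 15/8, a = 5.
Markov: P[X ≥ 5] ≤ μ/a = (15/8)/5 = 3/8.
Numerically: ≈ 0.375000.
(Since a = 5 > μ = 1.875000, the bound 3/8 is < 1 and informative.)

P[X ≥ 5] ≤ 3/8 ≈ 0.375000.


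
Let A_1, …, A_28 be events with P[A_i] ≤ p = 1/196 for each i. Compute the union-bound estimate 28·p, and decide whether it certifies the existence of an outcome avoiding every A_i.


Union bound: P[∪_{i=1}^{28} A_i] ≤ Σ_i P[A_i] ≤ 28·p = 28·(1/196) = 1/7.
Numerically: 1/7 ≈ 0.14286.
Is 1/7 < 1? YES.
Since P[∪ A_i] ≤ 1/7 < 1, the complement has P[∩ A_i^c] ≥ 1 − 1/7 = 6/7 > 0, so some outcome avoids every A_i.

28·p = 1/7 ≈ 0.14286; existence CERTIFIED by the union bound.


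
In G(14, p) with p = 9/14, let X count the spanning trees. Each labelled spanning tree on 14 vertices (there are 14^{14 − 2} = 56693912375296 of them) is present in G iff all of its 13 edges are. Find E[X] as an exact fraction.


K_14 has 14^{14 − 2} = 56693912375296 labelled spanning trees.
For each such spanning tree H, let X_H = 1 if all 13 edges of H are present in G. Then P[X_H = 1] = p^{13} = (9/14)^{13} = 2541865828329/793714773254144.
Summing the indicators: E[X] = Σ_H E[X_H] = 56693912375296 · p^{13} = 56693912375296 · 2541865828329/793714773254144 = 2541865828329/14.
Numerically: E[X] ≈ 1.8156e+11.

E[X] = 56693912375296 · (9/14)^{13} = 2541865828329/14 ≈ 1.8156e+11.


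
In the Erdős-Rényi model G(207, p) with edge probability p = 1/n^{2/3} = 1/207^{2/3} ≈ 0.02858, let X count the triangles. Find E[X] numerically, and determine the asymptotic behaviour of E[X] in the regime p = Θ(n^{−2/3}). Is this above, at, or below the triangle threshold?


Number of potential triangles: C(207, 3) = 1456935.
Each occurs with probability p³ ≈ (0.02858)³ ≈ 2.333777e-05.
By linearity: E[X] = C(207, 3)·p³ ≈ 1456935 · 2.333777e-05 ≈ 34.0016.
Since α = 2/3 < 1, p = c/n^{2/3} ≫ 1/n is above the triangle threshold p ~ 1/n. Asymptotically E[X] ~ (c³/6)·n^{3(1−α)} = (1³/6)·n^{1} → ∞; triangles are abundant w.h.p.

E[X] ≈ 34.0016; in regime p = Θ(1/n^{2/3}) E[X] diverges (above the triangle threshold p ~ 1/n).


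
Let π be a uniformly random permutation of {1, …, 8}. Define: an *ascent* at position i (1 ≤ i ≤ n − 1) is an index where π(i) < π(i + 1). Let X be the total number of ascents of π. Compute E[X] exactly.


Write X = Σ X_I over i = 1, …, 7, with X_I the indicator of one ascent.
There are 7 indicators.
For each fixed i, the pair (π(i), π(i+1)) is a uniformly random ordered pair of distinct values from {1, …, 8}; by symmetry P[π(i) < π(i+1)] = 1/2.
By linearity: E[X] = 7 · (1/2) = (8 − 1) · (1/2) = 7/2 ≈ 3.500.

E[X] = 7/2 = 3.500.


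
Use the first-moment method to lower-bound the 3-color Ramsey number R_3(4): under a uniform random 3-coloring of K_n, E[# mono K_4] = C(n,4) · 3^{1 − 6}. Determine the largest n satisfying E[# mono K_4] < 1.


We need C(n, 4) · 3^{1 − 6} < 1, i.e. C(n, 4) < 3^{6 − 1} = 243.
Check values of n near the boundary:
  n = 8: C(8, 4) = 70; 70 < 243? YES
  n = 9: C(9, 4) = 126; 126 < 243? YES
  n = 10: C(10, 4) = 210; 210 < 243? YES
  n = 11: C(11, 4) = 330; 330 < 243? NO
  n = 12: C(12, 4) = 495; 495 < 243? NO
  n = 13: C(13, 4) = 715; 715 < 243? NO
The largest n with C(n, 4) < 243 is n = 10 (where E[X] = 70/81 ≈ 0.8641975). Hence R_3(4) > 10, i.e. R_3(4) ≥ 11.

Largest n = 10; hence R_3(4) > 10.


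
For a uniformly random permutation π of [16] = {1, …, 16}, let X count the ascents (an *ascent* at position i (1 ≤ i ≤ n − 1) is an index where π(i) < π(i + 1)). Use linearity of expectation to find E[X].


Write X = Σ X_I over i = 1, …, 15, with X_I the indicator of one ascent.
There are 15 indicators.
For each fixed i, the pair (π(i), π(i+1)) is a uniformly random ordered pair of distinct values from {1, …, 16}; by symmetry P[π(i) < π(i+1)] = 1/2.
By linearity: E[X] = 15 · (1/2) = (16 − 1) · (1/2) = 15/2 ≈ 7.500000.

E[X] = 15/2 = 7.500000.


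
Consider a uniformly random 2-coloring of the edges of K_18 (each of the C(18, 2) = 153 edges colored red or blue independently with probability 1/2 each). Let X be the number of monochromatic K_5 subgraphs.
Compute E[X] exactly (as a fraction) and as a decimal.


Let X = Σ_S X_S over the C(18, 5) = 8568 subsets S of size 5, where X_S = 1 if the K_5 on S is monochromatic.
For a fixed S, the K_5 on S has C(5, 2) = 10 edges. P[all 10 edges red] = (1/2)^10, and likewise for blue, so P[monochromatic] = 2·(1/2)^10 = 2^{1 − 10} = 1/512.
Summing: E[X] = C(18, 5) · 2^{1 − 10} = 8568 · 1/512 = 1071/64.
Numerically: E[X] ≈ 16.73438.

E[X] = C(18,5)·2^(1−C(5,2)) = 1071/64 ≈ 16.73438.


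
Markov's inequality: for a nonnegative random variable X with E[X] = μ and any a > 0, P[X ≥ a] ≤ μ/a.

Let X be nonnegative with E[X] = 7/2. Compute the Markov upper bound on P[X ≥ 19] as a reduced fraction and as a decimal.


μ = E[X] = 7/2, a = 19.
Markov: P[X ≥ 19] ≤ μ/a = (7/2)/19 = 7/38.
Numerically: ≈ 0.18421.
(Since a = 19 > μ = 3.50000, the bound 7/38 is < 1 and informative.)

P[X ≥ 19] ≤ 7/38 ≈ 0.18421.


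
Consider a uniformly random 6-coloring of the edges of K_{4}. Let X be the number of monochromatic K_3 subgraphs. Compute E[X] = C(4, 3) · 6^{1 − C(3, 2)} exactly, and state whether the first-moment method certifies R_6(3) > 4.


E[X] = C(4, 3) · 6^{1 − 3} = 4 · 6^{−2} = 4/36.
As a reduced fraction: E[X] = 1/9 ≈ 0.111.
Is E[X] < 1? YES.
Since E[X] < 1, there exists a 6-coloring of K_{4} with no monochromatic K_3; hence R_6(3) > 4.

E[X] = 1/9 ≈ 0.111; E[X] < 1, so R_6(3) > 4.


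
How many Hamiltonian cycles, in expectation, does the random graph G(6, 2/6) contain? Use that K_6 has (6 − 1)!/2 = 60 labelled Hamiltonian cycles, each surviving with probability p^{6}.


K_6 has (6 − 1)!/2 = 60 labelled Hamiltonian cycles.
For each such Hamiltonian cycle H, let X_H = 1 if all 6 edges of H are present in G. Then P[X_H = 1] = p^{6} = (1/3)^{6} = 1/729.
By linearity: E[X] = Σ_H E[X_H] = 60 · p^{6} = 60 · 1/729 = 20/243.
Numerically: E[X] ≈ 0.082305.

E[X] = 60 · (1/3)^{6} = 20/243 ≈ 0.082305.


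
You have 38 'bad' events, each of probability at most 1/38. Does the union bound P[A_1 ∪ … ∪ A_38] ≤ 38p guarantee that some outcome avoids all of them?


Union bound: P[∪_{i=1}^{38} A_i] ≤ Σ_i P[A_i] ≤ 38·p = 38·(1/38) = 1.
Numerically: 1 ≈ 1.0000.
Is 1 < 1? NO.
Since the bound 1 is ≥ 1, the union bound is uninformative here; it does NOT by itself certify existence.

38·p = 1 ≈ 1.0000; existence NOT certified by the union bound.


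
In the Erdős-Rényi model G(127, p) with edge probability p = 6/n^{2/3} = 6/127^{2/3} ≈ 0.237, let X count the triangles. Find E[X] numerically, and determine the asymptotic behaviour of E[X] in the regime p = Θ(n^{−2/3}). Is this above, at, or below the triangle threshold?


Number of potential triangles: C(127, 3) = 333375.
Each occurs with probability p³ ≈ (0.237)³ ≈ 1.33920e-02.
By linearity: E[X] = C(127, 3)·p³ ≈ 333375 · 1.33920e-02 ≈ 4464.567.
Since α = 2/3 < 1, p = c/n^{2/3} ≫ 1/n is above the triangle threshold p ~ 1/n. Asymptotically E[X] ~ (c³/6)·n^{3(1−α)} = (6³/6)·n^{1} → ∞; triangles are abundant w.h.p.

E[X] ≈ 4464.567; in regime p = Θ(1/n^{2/3}) E[X] diverges (above the triangle threshold p ~ 1/n).


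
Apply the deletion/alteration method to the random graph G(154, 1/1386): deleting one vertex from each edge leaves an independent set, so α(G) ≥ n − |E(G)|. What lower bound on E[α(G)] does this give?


E[|E(G)|] = C(154, 2)·p = 11781 · (1/1386) = 17/2.
E[α(G)] ≥ n − E[|E(G)|] = 154 − 17/2 = 291/2.
Numerically: ≈ 145.500.
(This is only a lower bound; the true E[α(G)] may be larger.)

E[α(G)] ≥ 291/2 ≈ 145.500.


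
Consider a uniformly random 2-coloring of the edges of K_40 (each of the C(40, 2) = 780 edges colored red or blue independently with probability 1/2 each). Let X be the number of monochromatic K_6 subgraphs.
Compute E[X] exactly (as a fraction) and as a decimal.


Let X = Σ_S X_S over the C(40, 6) = 3838380 subsets S of size 6, where X_S = 1 if the K_6 on S is monochromatic.
For a fixed S, the K_6 on S has C(6, 2) = 15 edges. P[all 15 edges red] = (1/2)^15, and likewise for blue, so P[monochromatic] = 2·(1/2)^15 = 2^{1 − 15} = 1/16384.
Summing: E[X] = C(40, 6) · 2^{1 − 15} = 3838380 · 1/16384 = 959595/4096.
Numerically: E[X] ≈ 234.2761.

E[X] = C(40,6)·2^(1−C(6,2)) = 959595/4096 ≈ 234.2761.
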